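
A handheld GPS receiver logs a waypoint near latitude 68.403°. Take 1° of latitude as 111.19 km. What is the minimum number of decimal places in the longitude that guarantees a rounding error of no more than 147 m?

At 68.403° one degree of longitude covers 111190 × cos 68.403° ≈ 111190 × 0.3681 ≈ 40926.4 m.
With N decimal places the half-ulp bound is 0.5·10⁻ᴺ°, or 0.5·10⁻ᴺ × 40926.4 m on the ground.
Setting 20463.2 × 10⁻ᴺ ≤ 147 gives 10ᴺ ≥ 139.2, i.e. N ≥ 2.14.
At 2 places the error can reach 205 m, but 3 places keeps it to 20.5 m.

3 decimal places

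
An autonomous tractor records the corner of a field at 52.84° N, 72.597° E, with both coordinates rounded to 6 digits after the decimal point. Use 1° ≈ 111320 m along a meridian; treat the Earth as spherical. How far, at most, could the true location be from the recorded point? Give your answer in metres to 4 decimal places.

0.0650 metres

Rounding to 6 decimal places leaves each coordinate within ±5e-07° of the true value.
North–south component: 5e-07° × 111320 = 0.05566 m.
Longitude error → 5e-07 × 111320 × cos 52.84° = 5e-07 × 111320 × 0.6040 ≈ 0.033621 m.
The two errors are perpendicular, so the maximum displacement is √(0.05566² + 0.033621²) ≈ 0.0650262 m.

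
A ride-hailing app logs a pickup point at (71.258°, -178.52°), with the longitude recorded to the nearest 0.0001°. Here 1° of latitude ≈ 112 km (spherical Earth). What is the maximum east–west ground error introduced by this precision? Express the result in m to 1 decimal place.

1.8 m

Rounding to 4 decimal places leaves the longitude within ±5e-05° of the true value.
At latitude 71.258° a degree of longitude spans 112000 m × cos 71.258° = 112000 × 0.3213 ≈ 35986.4 m.
East–west error: 5e-05° × 35986.4 m/° ≈ 1.79932 m.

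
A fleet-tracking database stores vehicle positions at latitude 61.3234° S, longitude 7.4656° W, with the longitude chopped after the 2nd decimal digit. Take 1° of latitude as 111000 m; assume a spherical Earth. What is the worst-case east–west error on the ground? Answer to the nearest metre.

Truncating at 2 decimal places can drop up to a full unit in the last place, so the longitude may be off by as much as 0.01°.
Parallels shrink by cos φ, so at 61.3234° a degree of longitude is 111000 × 0.4799 ≈ 53265 m.
So at most 0.01° × 53265 ≈ 532.65 m east–west.

533 metres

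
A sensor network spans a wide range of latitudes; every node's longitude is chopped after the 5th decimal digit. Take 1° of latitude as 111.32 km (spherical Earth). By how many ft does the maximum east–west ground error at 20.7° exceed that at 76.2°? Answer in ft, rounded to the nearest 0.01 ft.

2.55 ft

Truncating at 5 decimal places can drop up to a full unit in the last place, so the longitude may be off by as much as 1e-05°.
Error at 20.7° = 1e-05° × 111320 × cos 20.7° ≈ 1.1132 × 0.9354 = 1.0413 m.
Error at 76.2° = 1e-05° × 111320 × cos 76.2° ≈ 1.1132 × 0.2385 = 0.26554 m.
So the lower-latitude error exceeds the higher by 1.0413 − 0.26554 = 0.7758 m.
In feet: 0.775801 m ÷ 0.3048 ≈ 2.5453 ft.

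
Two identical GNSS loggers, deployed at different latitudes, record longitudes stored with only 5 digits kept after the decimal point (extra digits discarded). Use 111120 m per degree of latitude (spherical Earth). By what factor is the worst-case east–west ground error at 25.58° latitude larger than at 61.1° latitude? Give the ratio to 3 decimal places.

1.866

Truncating at 5 decimal places can drop up to a full unit in the last place, so the longitude may be off by as much as 1e-05°.
At 25.58°: 1e-05° × 111120 × cos 25.58° = 1e-05 × 111120 × 0.9020 ≈ 1.0023 m.
At 61.1°: 1e-05° × 111120 × cos 61.1° = 1e-05 × 111120 × 0.4833 ≈ 0.53702 m.
The ratio reduces to cos 25.58° / cos 61.1° = 0.9020/0.4833 ≈ 1.8664.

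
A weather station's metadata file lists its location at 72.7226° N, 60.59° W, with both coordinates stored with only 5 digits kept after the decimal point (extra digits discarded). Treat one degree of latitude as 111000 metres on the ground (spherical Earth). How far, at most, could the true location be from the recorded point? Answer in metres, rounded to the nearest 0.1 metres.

Truncating at 5 decimal places can drop up to a full unit in the last place, so each coordinate may be off by as much as 1e-05°.
Latitude error → 1e-05 × 111000 = 1.11 m along the meridian.
Longitude error → 1e-05 × 111000 × cos 72.7226° = 1e-05 × 111000 × 0.2970 ≈ 0.329668 m.
Combining orthogonally: (1.11² + 0.329668²)^½ ≈ 1.15792 m.

1.2 metres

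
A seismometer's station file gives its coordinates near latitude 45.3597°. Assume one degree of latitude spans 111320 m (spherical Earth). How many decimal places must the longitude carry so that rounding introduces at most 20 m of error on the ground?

At 45.3597° one degree of longitude covers 111320 × cos 45.3597° ≈ 111320 × 0.7027 ≈ 78219.4 m.
N decimal places → at most half a unit in the last place, 0.5 × 10⁻ᴺ° = 78219.4/2 × 10⁻ᴺ m.
Setting 39109.7 × 10⁻ᴺ ≤ 20 gives 10ᴺ ≥ 1955, i.e. N ≥ 3.29.
At 3 places the error can reach 39.1 m, but 4 places keeps it to 3.91 m.

4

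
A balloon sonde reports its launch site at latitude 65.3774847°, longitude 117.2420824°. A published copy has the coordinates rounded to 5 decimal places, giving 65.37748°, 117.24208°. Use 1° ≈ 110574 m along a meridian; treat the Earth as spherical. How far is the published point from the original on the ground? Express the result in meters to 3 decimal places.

Δlat = 65.3774847 − 65.37748 = +0.0000047°; Δlon = 117.2420824 − 117.24208 = +0.0000024°.
N–S: 0.0000047° × 110574 m/° = 0.519698 m.
East–west at this latitude: 0.0000024° × 110574 × cos 65.3775° ≈ 0.0000024 × 46069.3 = 0.110566 m.
Hypotenuse of the two orthogonal shifts: √(0.519698² + 0.110566²) = 0.531329 m.

0.531 meters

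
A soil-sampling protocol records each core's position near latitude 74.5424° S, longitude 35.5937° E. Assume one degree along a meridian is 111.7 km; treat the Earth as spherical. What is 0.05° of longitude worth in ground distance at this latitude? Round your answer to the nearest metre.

1489 metres

0.05° of longitude at 74.5424° is 0.05 × 111700 × cos 74.5424° ≈ 0.05 × 29770.9 = 1488.54 m.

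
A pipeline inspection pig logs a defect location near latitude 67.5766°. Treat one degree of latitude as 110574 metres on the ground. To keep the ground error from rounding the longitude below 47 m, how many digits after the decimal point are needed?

At 67.5766° one degree of longitude covers 110574 × cos 67.5766° ≈ 110574 × 0.3814 ≈ 42178.2 m.
With N decimal places the half-ulp bound is 0.5·10⁻ᴺ°, or 0.5·10⁻ᴺ × 42178.2 m on the ground.
Setting 21089.1 × 10⁻ᴺ ≤ 47 gives 10ᴺ ≥ 448.7, i.e. N ≥ 2.65.
At 2 places the error can reach 211 m, but 3 places keeps it to 21.1 m.

3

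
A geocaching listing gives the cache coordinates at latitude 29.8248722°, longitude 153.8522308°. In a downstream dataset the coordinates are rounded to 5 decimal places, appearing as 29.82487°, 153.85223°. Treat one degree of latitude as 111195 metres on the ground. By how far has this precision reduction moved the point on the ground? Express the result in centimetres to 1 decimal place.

25.7 centimetres

Δlat = 29.8248722 − 29.82487 = +0.0000022°; Δlon = 153.8522308 − 153.85223 = +0.0000008°.
North–south shift: 0.0000022 × 111195 = 0.244629 m.
East–west at this latitude: 0.0000008° × 111195 × cos 29.8249° ≈ 0.0000008 × 96467.2 = 0.0771737 m.
Distance: √(0.244629² + 0.0771737²) ≈ 0.256513 m.
That is 0.256513 m = 25.651 cm.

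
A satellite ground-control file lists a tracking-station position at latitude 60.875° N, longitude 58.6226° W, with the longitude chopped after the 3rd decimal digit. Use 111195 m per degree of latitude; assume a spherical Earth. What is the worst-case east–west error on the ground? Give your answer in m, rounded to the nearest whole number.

Truncating at 3 decimal places can drop up to a full unit in the last place, so the longitude may be off by as much as 0.001°.
At latitude 60.875° a degree of longitude spans 111195 m × cos 60.875° = 111195 × 0.4867 ≈ 54120.5 m.
So at most 0.001° × 54120.5 ≈ 54.1205 m east–west.

54 m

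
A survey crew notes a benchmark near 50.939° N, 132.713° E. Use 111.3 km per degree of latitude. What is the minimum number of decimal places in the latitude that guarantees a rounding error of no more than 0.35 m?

6

One degree of latitude covers 111300 m.
N decimal places → at most half a unit in the last place, 0.5 × 10⁻ᴺ° = 111300/2 × 10⁻ᴺ m.
Setting 55650 × 10⁻ᴺ ≤ 0.35 gives 10ᴺ ≥ 1.59e+05, i.e. N ≥ 5.20.
At 5 places the error can reach 0.556 m, but 6 places keeps it to 0.0556 m.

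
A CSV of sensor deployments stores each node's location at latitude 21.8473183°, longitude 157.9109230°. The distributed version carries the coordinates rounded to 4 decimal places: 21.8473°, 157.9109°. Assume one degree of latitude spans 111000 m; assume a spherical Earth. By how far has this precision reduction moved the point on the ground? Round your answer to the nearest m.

The latitude changed by +0.0000183° and the longitude by +0.0000230°.
North–south shift: 0.0000183 × 111000 = 2.0313 m.
E–W at 21.8473°: 0.0000230° × 111000 × cos 21.8473° = 0.0000230 × 111000 × 0.9282 ≈ 2.36964 m.
Combined displacement = (2.0313² + 2.36964²)^½ ≈ 3.12112 m.

3 m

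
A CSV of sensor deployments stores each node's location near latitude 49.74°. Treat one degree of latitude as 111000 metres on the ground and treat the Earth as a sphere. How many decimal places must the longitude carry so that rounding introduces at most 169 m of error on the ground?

3

At 49.74° one degree of longitude covers 111000 × cos 49.74° ≈ 111000 × 0.6463 ≈ 71734.5 m.
N decimal places → at most half a unit in the last place, 0.5 × 10⁻ᴺ° = 71734.5/2 × 10⁻ᴺ m.
Setting 35867.3 × 10⁻ᴺ ≤ 169 gives 10ᴺ ≥ 212.2, i.e. N ≥ 2.33.
So 3 decimal places suffice (35.9 m); 2 would allow up to 359 m.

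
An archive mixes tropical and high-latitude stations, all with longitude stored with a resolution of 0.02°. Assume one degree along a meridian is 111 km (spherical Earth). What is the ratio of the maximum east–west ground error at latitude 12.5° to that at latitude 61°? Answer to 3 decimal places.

2.014

With a 0.02° grid the true value lies within half a step, ±0.02°/2 = ±0.01°, of the stored one.
Error at 12.5° = 0.01° × 111000 × cos 12.5° ≈ 1110 × 0.9763 = 1083.7 m.
Error at 61° = 0.01° × 111000 × cos 61° ≈ 1110 × 0.4848 = 538.14 m.
The ratio reduces to cos 12.5° / cos 61° = 0.9763/0.4848 ≈ 2.0138.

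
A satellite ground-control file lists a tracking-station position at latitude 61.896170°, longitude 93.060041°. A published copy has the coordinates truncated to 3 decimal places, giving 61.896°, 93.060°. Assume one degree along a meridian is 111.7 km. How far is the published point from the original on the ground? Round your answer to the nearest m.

19 m

Δlat = 61.896170 − 61.896 = +0.000170°; Δlon = 93.060041 − 93.060 = +0.000041°.
N–S: 0.000170° × 111700 m/° = 18.989 m.
E–W at 61.896°: 0.000041° × 111700 × cos 61.896° = 0.000041 × 111700 × 0.4711 ≈ 2.15738 m.
Hypotenuse of the two orthogonal shifts: √(18.989² + 2.15738²) = 19.1112 m.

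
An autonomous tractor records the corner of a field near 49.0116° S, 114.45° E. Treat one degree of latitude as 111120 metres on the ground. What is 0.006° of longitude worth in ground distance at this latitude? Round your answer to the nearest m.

One degree of longitude here spans 111120 × cos 49.0116° = 111120 × 0.6559 ≈ 72884.3 m; 0.006° of that is 437.306 m.

437 m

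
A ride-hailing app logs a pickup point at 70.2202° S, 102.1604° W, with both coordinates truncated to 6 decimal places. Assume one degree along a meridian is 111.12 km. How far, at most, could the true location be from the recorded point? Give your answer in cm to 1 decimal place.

11.7 cm

Truncating at 6 decimal places can drop up to a full unit in the last place, so each coordinate may be off by as much as 1e-06°.
N–S: 1e-06° × 111120 m/° = 0.11112 m.
East–west component at 70.2202°: 1e-06° × 111120 × cos 70.2202° ≈ 1e-06 × 37603.7 ≈ 0.0376037 m.
The two errors are perpendicular, so the maximum displacement is √(0.11112² + 0.0376037²) ≈ 0.11731 m.
That is 0.11731 m = 11.731 cm.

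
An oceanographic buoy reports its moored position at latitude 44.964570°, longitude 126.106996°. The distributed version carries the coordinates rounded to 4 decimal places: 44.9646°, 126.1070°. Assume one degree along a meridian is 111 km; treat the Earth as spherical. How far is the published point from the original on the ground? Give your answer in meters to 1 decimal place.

Δlat = 44.964570 − 44.9646 = -0.000030°; Δlon = 126.106996 − 126.1070 = -0.000004°.
N–S: -0.000030° × 111000 m/° = -3.33 m.
East–west at this latitude: -0.000004° × 111000 × cos 44.9646° ≈ -0.000004 × 78537.3 = -0.314149 m.
Hypotenuse of the two orthogonal shifts: √(3.33² + 0.314149²) = 3.34479 m.

3.3 meters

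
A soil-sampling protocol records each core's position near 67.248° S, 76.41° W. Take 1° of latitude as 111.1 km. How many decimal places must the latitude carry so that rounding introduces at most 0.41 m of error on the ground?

6 decimal places

One degree of latitude covers 111100 m.
N decimal places → at most half a unit in the last place, 0.5 × 10⁻ᴺ° = 111100/2 × 10⁻ᴺ m.
Setting 55550 × 10⁻ᴺ ≤ 0.41 gives 10ᴺ ≥ 1.355e+05, i.e. N ≥ 5.13.
So 6 decimal places suffice (0.0555 m); 5 would allow up to 0.555 m.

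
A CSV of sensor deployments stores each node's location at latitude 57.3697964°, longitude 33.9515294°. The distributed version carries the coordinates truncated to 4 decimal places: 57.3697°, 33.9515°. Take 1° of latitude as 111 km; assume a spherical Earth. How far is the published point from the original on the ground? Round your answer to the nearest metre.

11 metres

Δlat = 57.3697964 − 57.3697 = +0.0000964°; Δlon = 33.9515294 − 33.9515 = +0.0000294°.
N–S: 0.0000964° × 111000 m/° = 10.7004 m.
East–west at this latitude: 0.0000294° × 111000 × cos 57.3697° ≈ 0.0000294 × 59853 = 1.75968 m.
Combined displacement = (10.7004² + 1.75968²)^½ ≈ 10.8441 m.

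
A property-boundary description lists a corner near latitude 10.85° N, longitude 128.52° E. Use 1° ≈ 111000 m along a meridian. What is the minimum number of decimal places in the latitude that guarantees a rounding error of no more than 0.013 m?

One degree of latitude covers 111000 m.
N decimal places → at most half a unit in the last place, 0.5 × 10⁻ᴺ° = 111000/2 × 10⁻ᴺ m.
Setting 55500 × 10⁻ᴺ ≤ 0.013 gives 10ᴺ ≥ 4.269e+06, i.e. N ≥ 6.63.
At 6 places the error can reach 0.0555 m, but 7 places keeps it to 0.00555 m.

7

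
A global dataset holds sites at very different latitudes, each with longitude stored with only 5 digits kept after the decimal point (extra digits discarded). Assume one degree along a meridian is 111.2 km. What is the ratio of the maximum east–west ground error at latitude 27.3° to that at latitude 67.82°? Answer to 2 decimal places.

Truncating at 5 decimal places can drop up to a full unit in the last place, so the longitude may be off by as much as 1e-05°.
At 27.3°: 1e-05° × 111200 × cos 27.3° = 1e-05 × 111200 × 0.8886 ≈ 0.98814 m.
At 67.82°: 1e-05° × 111200 × cos 67.82° = 1e-05 × 111200 × 0.3775 ≈ 0.4198 m.
The ratio reduces to cos 27.3° / cos 67.82° = 0.8886/0.3775 ≈ 2.3538.

2.35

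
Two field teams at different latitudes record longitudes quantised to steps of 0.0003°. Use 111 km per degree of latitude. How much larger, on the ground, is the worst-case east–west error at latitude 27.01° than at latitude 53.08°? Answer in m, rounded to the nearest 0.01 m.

4.83 m

With a 0.0003° grid the true value lies within half a step, ±0.0003°/2 = ±0.00015°, of the stored one.
Error at 27.01° = 0.00015° × 111000 × cos 27.01° ≈ 16.65 × 0.8909 = 14.834 m.
At 53.08°: 0.00015° × 111000 × cos 53.08° = 0.00015 × 111000 × 0.6007 ≈ 10.002 m.
Difference: 14.834 − 10.002 = 4.8323 m.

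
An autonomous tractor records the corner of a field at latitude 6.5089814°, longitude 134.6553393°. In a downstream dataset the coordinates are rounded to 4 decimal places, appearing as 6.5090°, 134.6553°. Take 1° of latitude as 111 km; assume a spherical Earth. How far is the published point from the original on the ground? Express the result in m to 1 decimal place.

Δlat = 6.5089814 − 6.5090 = -0.0000186°; Δlon = 134.6553393 − 134.6553 = +0.0000393°.
North–south shift: -0.0000186 × 111000 = -2.0646 m.
E–W at 6.509°: 0.0000393° × 111000 × cos 6.509° = 0.0000393 × 111000 × 0.9936 ≈ 4.33418 m.
Combined displacement = (2.0646² + 4.33418²)^½ ≈ 4.8008 m.

4.8 m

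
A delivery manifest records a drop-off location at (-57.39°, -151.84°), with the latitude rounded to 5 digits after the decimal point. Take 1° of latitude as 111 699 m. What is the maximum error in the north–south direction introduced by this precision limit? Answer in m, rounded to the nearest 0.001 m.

Rounding to 5 decimal places leaves the latitude within ±5e-06° of the true value.
So the N–S error is at most 5e-06 × 111699 = 0.558495 m.

0.558 m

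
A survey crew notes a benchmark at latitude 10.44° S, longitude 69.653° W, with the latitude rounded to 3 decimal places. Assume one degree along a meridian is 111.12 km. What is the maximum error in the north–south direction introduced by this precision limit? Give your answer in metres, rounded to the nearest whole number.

Rounding to 3 decimal places leaves the latitude within ±0.0005° of the true value.
So the N–S error is at most 0.0005 × 111120 = 55.56 m.

56 metres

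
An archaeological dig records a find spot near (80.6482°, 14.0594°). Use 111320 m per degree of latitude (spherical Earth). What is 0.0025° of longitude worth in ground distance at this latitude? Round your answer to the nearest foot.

One degree of longitude here spans 111320 × cos 80.6482° = 111320 × 0.1625 ≈ 18089 m; 0.0025° of that is 45.2226 m.
In feet: 45.2226 m ÷ 0.3048 ≈ 148.37 ft.

148 feet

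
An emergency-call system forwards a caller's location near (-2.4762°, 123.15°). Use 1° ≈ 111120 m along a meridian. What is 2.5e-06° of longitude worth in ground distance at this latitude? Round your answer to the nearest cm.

At 2.4762° a degree of longitude is 111120 × cos 2.4762° ≈ 111016 m, so 2.5e-06° corresponds to 0.277541 m.
That is 0.277541 m = 27.754 cm.

28 cm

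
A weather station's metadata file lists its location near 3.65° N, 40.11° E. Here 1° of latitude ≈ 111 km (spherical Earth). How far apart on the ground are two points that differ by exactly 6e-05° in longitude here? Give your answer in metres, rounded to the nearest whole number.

6e-05° of longitude at 3.65° is 6e-05 × 111000 × cos 3.65° ≈ 6e-05 × 110775 = 6.64649 m.

7 metres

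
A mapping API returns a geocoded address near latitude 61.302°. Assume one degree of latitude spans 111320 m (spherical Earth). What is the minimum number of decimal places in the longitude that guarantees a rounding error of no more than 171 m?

At 61.302° one degree of longitude covers 111320 × cos 61.302° ≈ 111320 × 0.4802 ≈ 53455.1 m.
Rounding to N decimal places gives at most 0.5 × 10⁻ᴺ degrees of error, i.e. 0.5 × 10⁻ᴺ × 53455.1 m.
Setting 26727.5 × 10⁻ᴺ ≤ 171 gives 10ᴺ ≥ 156.3, i.e. N ≥ 2.19.
N = 2 would give 267 m (too coarse); N = 3 gives 26.7 m ≤ 171 m.

3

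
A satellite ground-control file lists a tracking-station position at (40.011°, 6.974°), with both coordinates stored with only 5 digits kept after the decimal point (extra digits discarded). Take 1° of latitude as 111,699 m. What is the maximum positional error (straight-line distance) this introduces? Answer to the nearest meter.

Truncating at 5 decimal places can drop up to a full unit in the last place, so each coordinate may be off by as much as 1e-05°.
N–S: 1e-05° × 111699 m/° = 1.11699 m.
E–W at 40.011°: 1e-05° × 111699 × cos 40.011° = 1e-05 × 111699 × 0.7659 ≈ 0.855526 m.
Worst case both components are at the extreme and orthogonal: √(1.11699² + 0.855526²) ≈ 1.40698 m.

1 meters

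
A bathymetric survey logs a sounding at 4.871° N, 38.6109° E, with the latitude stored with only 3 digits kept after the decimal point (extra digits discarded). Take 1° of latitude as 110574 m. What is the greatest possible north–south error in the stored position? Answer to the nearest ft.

Truncating at 3 decimal places can drop up to a full unit in the last place, so the latitude may be off by as much as 0.001°.
Along the meridian that is 0.001° × 110574 m/° = 110.574 m.
Converting: 110.574 m × 3.2808 ft/m ≈ 362.78 ft.

363 ft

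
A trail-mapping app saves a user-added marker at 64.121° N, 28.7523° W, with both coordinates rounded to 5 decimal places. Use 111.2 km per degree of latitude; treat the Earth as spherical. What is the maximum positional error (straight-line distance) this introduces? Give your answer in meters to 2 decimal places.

Rounding to 5 decimal places leaves each coordinate within ±5e-06° of the true value.
North–south component: 5e-06° × 111200 = 0.556 m.
Longitude error → 5e-06 × 111200 × cos 64.121° = 5e-06 × 111200 × 0.4365 ≈ 0.242678 m.
Worst case both components are at the extreme and orthogonal: √(0.556² + 0.242678²) ≈ 0.606654 m.

0.61 meters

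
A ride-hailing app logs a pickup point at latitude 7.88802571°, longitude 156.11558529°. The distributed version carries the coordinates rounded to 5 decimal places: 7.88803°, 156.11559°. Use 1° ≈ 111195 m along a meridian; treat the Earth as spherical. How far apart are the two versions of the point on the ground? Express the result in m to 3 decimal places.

0.705 m

Δlat = 7.88802571 − 7.88803 = -0.00000429°; Δlon = 156.11558529 − 156.11559 = -0.00000471°.
N–S: -0.00000429° × 111195 m/° = -0.477027 m.
E–W at 7.88803°: -0.00000471° × 111195 × cos 7.88803° = -0.00000471 × 111195 × 0.9905 ≈ -0.518773 m.
Distance: √(0.477027² + 0.518773²) ≈ 0.704755 m.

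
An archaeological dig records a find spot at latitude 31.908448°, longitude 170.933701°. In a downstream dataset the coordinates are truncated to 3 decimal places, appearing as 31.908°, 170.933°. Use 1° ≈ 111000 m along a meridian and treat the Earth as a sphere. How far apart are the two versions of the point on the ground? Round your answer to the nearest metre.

83 metres

Δlat = 31.908448 − 31.908 = +0.000448°; Δlon = 170.933701 − 170.933 = +0.000701°.
North–south shift: 0.000448 × 111000 = 49.728 m.
E–W at 31.908°: 0.000701° × 111000 × cos 31.908° = 0.000701 × 111000 × 0.8489 ≈ 66.0536 m.
Hypotenuse of the two orthogonal shifts: √(49.728² + 66.0536²) = 82.6798 m.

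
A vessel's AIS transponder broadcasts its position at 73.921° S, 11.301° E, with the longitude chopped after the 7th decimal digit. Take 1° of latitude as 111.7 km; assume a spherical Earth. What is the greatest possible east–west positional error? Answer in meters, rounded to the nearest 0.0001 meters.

Truncating at 7 decimal places can drop up to a full unit in the last place, so the longitude may be off by as much as 1e-07°.
Parallels shrink by cos φ, so at 73.921° a degree of longitude is 111700 × 0.2770 ≈ 30936.7 m.
Maximum E–W displacement: 1e-07 × 30936.7 = 0.00309367 m.

0.0031 meters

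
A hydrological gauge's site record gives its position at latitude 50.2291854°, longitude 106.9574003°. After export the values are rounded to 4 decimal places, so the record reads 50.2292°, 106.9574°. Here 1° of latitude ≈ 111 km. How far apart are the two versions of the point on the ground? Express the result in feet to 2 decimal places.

Δlat = 50.2291854 − 50.2292 = -0.0000146°; Δlon = 106.9574003 − 106.9574 = +0.0000003°.
N–S: -0.0000146° × 111000 m/° = -1.6206 m.
E–W at 50.2292°: 0.0000003° × 111000 × cos 50.2292° = 0.0000003 × 111000 × 0.6397 ≈ 0.0213026 m.
Hypotenuse of the two orthogonal shifts: √(1.6206² + 0.0213026²) = 1.62074 m.
Converting: 1.62074 m × 3.2808 ft/m ≈ 5.3174 ft.

5.32 feet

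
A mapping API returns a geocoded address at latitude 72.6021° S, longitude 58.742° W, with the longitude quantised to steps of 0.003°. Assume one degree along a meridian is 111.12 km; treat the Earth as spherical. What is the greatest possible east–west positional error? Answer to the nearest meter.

50 meters

With a 0.003° grid the true value lies within half a step, ±0.003°/2 = ±0.0015°, of the stored one.
Parallels shrink by cos φ, so at 72.6021° a degree of longitude is 111120 × 0.2990 ≈ 33225.5 m.
So at most 0.0015° × 33225.5 ≈ 49.8383 m east–west.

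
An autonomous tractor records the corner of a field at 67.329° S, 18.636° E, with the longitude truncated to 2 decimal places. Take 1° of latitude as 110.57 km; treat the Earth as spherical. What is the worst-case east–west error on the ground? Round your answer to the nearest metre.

426 metres

Truncating at 2 decimal places can drop up to a full unit in the last place, so the longitude may be off by as much as 0.01°.
Parallels shrink by cos φ, so at 67.329° a degree of longitude is 110570 × 0.3854 ≈ 42618 m.
So at most 0.01° × 42618 ≈ 426.18 m east–west.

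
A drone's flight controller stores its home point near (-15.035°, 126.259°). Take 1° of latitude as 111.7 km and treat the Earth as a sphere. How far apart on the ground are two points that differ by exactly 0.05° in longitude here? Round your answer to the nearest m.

One degree of longitude here spans 111700 × cos 15.035° = 111700 × 0.9658 ≈ 107876 m; 0.05° of that is 5393.81 m.

5394 m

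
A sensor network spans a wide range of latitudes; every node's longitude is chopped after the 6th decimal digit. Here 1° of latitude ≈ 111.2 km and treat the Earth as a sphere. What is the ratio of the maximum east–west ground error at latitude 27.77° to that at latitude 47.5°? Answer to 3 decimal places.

1.310

Truncating at 6 decimal places can drop up to a full unit in the last place, so the longitude may be off by as much as 1e-06°.
Error at 27.77° = 1e-06° × 111200 × cos 27.77° ≈ 0.1112 × 0.8848 = 0.098393 m.
At 47.5°: 1e-06° × 111200 × cos 47.5° = 1e-06 × 111200 × 0.6756 ≈ 0.075126 m.
The ratio reduces to cos 27.77° / cos 47.5° = 0.8848/0.6756 ≈ 1.3097.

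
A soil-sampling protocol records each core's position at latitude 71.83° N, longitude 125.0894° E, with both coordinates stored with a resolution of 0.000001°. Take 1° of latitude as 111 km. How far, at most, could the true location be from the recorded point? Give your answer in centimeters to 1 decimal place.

With a 0.000001° grid the true value lies within half a step, ±0.000001°/2 = ±5e-07°, of the stored one.
North–south component: 5e-07° × 111000 = 0.0555 m.
E–W at 71.83°: 5e-07° × 111000 × cos 71.83° = 5e-07 × 111000 × 0.3118 ≈ 0.017307 m.
The two errors are perpendicular, so the maximum displacement is √(0.0555² + 0.017307²) ≈ 0.0581359 m.
That is 0.0581359 m = 5.8136 cm.

5.8 centimeters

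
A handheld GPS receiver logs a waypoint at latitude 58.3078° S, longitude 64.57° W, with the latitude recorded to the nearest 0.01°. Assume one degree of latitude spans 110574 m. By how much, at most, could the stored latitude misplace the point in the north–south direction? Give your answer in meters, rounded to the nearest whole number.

553 meters

Rounding to 2 decimal places leaves the latitude within ±0.005° of the true value.
So the N–S error is at most 0.005 × 110574 = 552.87 m.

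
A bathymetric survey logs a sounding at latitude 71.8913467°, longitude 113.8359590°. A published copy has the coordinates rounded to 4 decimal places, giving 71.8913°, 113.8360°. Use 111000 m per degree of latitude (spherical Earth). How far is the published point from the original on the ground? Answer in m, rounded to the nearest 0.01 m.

Δlat = 71.8913467 − 71.8913 = +0.0000467°; Δlon = 113.8359590 − 113.8360 = -0.0000410°.
North–south shift: 0.0000467 × 111000 = 5.1837 m.
East–west at this latitude: -0.0000410° × 111000 × cos 71.8913° ≈ -0.0000410 × 34501.1 = -1.41455 m.
Distance: √(5.1837² + 1.41455²) ≈ 5.37324 m.

5.37 m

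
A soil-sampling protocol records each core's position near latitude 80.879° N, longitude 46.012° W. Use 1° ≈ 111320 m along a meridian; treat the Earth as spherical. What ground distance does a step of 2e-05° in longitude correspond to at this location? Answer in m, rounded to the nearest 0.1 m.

0.4 m

At 80.879° a degree of longitude is 111320 × cos 80.879° ≈ 17646.4 m, so 2e-05° corresponds to 0.352929 m.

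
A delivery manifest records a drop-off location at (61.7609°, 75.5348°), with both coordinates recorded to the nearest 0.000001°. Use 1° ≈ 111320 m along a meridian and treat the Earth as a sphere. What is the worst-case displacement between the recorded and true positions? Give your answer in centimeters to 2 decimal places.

6.16 centimeters

Rounding to 6 decimal places leaves each coordinate within ±5e-07° of the true value.
N–S: 5e-07° × 111320 m/° = 0.05566 m.
E–W at 61.7609°: 5e-07° × 111320 × cos 61.7609° = 5e-07 × 111320 × 0.4732 ≈ 0.0263356 m.
Combining orthogonally: (0.05566² + 0.0263356²)^½ ≈ 0.061576 m.
That is 0.061576 m = 6.1576 cm.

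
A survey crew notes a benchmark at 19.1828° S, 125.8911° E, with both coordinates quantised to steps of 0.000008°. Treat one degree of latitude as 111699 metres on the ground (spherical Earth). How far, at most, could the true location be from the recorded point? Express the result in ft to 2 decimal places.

With a 0.000008° grid the true value lies within half a step, ±0.000008°/2 = ±4e-06°, of the stored one.
Latitude error → 4e-06 × 111699 = 0.446796 m along the meridian.
E–W at 19.1828°: 4e-06° × 111699 × cos 19.1828° = 4e-06 × 111699 × 0.9445 ≈ 0.421988 m.
The two errors are perpendicular, so the maximum displacement is √(0.446796² + 0.421988²) ≈ 0.614573 m.
Converting: 0.614573 m × 3.2808 ft/m ≈ 2.0163 ft.

2.02 ft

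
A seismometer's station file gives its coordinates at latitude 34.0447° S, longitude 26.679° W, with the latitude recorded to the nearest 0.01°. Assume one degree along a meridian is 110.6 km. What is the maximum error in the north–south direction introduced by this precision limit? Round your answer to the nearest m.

553 m

Rounding to 2 decimal places leaves the latitude within ±0.005° of the true value.
So the N–S error is at most 0.005 × 110600 = 553 m.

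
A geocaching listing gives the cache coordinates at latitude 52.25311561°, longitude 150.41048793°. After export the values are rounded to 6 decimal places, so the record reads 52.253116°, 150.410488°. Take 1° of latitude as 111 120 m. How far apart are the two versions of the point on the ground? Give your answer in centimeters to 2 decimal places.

Δlat = 52.25311561 − 52.253116 = -0.00000039°; Δlon = 150.41048793 − 150.410488 = -0.00000007°.
North–south shift: -0.00000039 × 111120 = -0.0433368 m.
E–W at 52.2531°: -0.00000007° × 111120 × cos 52.2531° = -0.00000007 × 111120 × 0.6122 ≈ -0.00476174 m.
Hypotenuse of the two orthogonal shifts: √(0.0433368² + 0.00476174²) = 0.0435976 m.
That is 0.0435976 m = 4.3598 cm.

4.36 centimeters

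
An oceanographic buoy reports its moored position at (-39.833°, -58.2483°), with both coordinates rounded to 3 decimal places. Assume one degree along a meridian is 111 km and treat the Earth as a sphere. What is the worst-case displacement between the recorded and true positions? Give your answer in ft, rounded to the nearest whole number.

230 ft

Rounding to 3 decimal places leaves each coordinate within ±0.0005° of the true value.
Latitude error → 0.0005 × 111000 = 55.5 m along the meridian.
E–W at 39.833°: 0.0005° × 111000 × cos 39.833° = 0.0005 × 111000 × 0.7679 ≈ 42.6193 m.
The two errors are perpendicular, so the maximum displacement is √(55.5² + 42.6193²) ≈ 69.9761 m.
Converting: 69.9761 m × 3.2808 ft/m ≈ 229.58 ft.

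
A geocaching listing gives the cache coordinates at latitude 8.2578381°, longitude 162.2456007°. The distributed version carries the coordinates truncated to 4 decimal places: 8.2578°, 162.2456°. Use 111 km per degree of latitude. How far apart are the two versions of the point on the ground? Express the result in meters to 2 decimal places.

Δlat = 8.2578381 − 8.2578 = +0.0000381°; Δlon = 162.2456007 − 162.2456 = +0.0000007°.
North–south shift: 0.0000381 × 111000 = 4.2291 m.
East–west at this latitude: 0.0000007° × 111000 × cos 8.2578° ≈ 0.0000007 × 109849 = 0.0768944 m.
Distance: √(4.2291² + 0.0768944²) ≈ 4.2298 m.

4.23 meters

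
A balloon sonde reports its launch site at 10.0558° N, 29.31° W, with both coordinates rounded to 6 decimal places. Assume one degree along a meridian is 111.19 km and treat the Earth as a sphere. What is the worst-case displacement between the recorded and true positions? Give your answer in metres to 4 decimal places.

Rounding to 6 decimal places leaves each coordinate within ±5e-07° of the true value.
Latitude error → 5e-07 × 111190 = 0.055595 m along the meridian.
East–west component at 10.0558°: 5e-07° × 111190 × cos 10.0558° ≈ 5e-07 × 109482 ≈ 0.054741 m.
Worst case both components are at the extreme and orthogonal: √(0.055595² + 0.054741²) ≈ 0.0780216 m.

0.0780 metres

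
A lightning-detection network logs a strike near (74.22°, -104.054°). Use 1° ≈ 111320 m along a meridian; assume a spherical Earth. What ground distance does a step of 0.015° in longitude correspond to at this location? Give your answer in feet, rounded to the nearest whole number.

1490 feet

At 74.22° a degree of longitude is 111320 × cos 74.22° ≈ 30272.8 m, so 0.015° corresponds to 454.093 m.
In feet: 454.093 m ÷ 0.3048 ≈ 1489.8 ft.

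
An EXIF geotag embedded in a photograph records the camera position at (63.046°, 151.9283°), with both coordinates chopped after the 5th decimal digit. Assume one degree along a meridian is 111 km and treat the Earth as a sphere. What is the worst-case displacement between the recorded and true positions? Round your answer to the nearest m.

1 m

Truncating at 5 decimal places can drop up to a full unit in the last place, so each coordinate may be off by as much as 1e-05°.
Latitude error → 1e-05 × 111000 = 1.11 m along the meridian.
Longitude error → 1e-05 × 111000 × cos 63.046° = 1e-05 × 111000 × 0.4533 ≈ 0.503135 m.
Combining orthogonally: (1.11² + 0.503135²)^½ ≈ 1.21871 m.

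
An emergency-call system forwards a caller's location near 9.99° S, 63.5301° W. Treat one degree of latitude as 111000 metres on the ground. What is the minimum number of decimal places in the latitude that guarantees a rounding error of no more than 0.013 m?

7 decimal places

One degree of latitude covers 111000 m.
Rounding to N decimal places gives at most 0.5 × 10⁻ᴺ degrees of error, i.e. 0.5 × 10⁻ᴺ × 111000 m.
Need 0.5 × 111000 × 10⁻ᴺ ≤ 0.013 → 10⁻ᴺ ≤ 2.342e-07, so N ≥ 6.63.
N = 6 would give 0.0555 m (too coarse); N = 7 gives 0.00555 m ≤ 0.013 m.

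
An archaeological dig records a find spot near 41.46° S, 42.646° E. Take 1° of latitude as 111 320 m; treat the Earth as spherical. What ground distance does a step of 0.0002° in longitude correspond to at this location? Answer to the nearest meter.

One degree of longitude here spans 111320 × cos 41.46° = 111320 × 0.7494 ≈ 83425.2 m; 0.0002° of that is 16.685 m.

17 meters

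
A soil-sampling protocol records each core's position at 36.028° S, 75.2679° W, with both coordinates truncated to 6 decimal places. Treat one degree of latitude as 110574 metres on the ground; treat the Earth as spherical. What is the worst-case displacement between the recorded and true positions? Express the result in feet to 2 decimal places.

Truncating at 6 decimal places can drop up to a full unit in the last place, so each coordinate may be off by as much as 1e-06°.
N–S: 1e-06° × 110574 m/° = 0.110574 m.
East–west component at 36.028°: 1e-06° × 110574 × cos 36.028° ≈ 1e-06 × 89424.5 ≈ 0.0894245 m.
The two errors are perpendicular, so the maximum displacement is √(0.110574² + 0.0894245²) ≈ 0.142209 m.
Converting: 0.142209 m × 3.2808 ft/m ≈ 0.46656 ft.

0.47 feet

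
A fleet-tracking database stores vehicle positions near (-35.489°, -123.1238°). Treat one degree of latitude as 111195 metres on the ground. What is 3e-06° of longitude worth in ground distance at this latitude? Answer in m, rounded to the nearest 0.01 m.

One degree of longitude here spans 111195 × cos 35.489° = 111195 × 0.8142 ≈ 90538 m; 3e-06° of that is 0.271614 m.

0.27 m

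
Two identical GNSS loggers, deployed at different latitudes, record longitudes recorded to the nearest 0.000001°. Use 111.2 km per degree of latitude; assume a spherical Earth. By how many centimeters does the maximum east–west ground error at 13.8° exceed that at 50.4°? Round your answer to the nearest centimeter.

2 centimeters

Rounding to 6 decimal places leaves the longitude within ±5e-07° of the true value.
Error at 13.8° = 5e-07° × 111200 × cos 13.8° ≈ 0.0556 × 0.9711 = 0.053995 m.
Error at 50.4° = 5e-07° × 111200 × cos 50.4° ≈ 0.0556 × 0.6374 = 0.035441 m.
Difference: 0.053995 − 0.035441 = 0.018554 m.
That is 0.0185543 m = 1.8554 cm.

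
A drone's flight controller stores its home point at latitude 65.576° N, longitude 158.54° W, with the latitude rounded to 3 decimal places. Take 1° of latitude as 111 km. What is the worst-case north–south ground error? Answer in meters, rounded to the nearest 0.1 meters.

55.5 meters

Rounding to 3 decimal places leaves the latitude within ±0.0005° of the true value.
So the N–S error is at most 0.0005 × 111000 = 55.5 m.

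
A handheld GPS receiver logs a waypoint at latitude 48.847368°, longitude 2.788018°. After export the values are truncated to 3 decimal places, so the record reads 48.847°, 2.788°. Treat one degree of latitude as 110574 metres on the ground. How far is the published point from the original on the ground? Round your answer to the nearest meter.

Δlat = 48.847368 − 48.847 = +0.000368°; Δlon = 2.788018 − 2.788 = +0.000018°.
N–S: 0.000368° × 110574 m/° = 40.6912 m.
E–W at 48.847°: 0.000018° × 110574 × cos 48.847° = 0.000018 × 110574 × 0.6581 ≈ 1.30978 m.
Distance: √(40.6912² + 1.30978²) ≈ 40.7123 m.

41 meters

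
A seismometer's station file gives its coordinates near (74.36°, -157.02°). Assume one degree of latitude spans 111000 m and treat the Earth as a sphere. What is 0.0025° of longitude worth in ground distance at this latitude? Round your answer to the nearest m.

One degree of longitude here spans 111000 × cos 74.36° = 111000 × 0.2696 ≈ 29924.7 m; 0.0025° of that is 74.8118 m.

75 m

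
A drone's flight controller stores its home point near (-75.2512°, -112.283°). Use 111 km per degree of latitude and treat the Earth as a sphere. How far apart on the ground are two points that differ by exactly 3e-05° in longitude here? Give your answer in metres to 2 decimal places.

0.85 metres

One degree of longitude here spans 111000 × cos 75.2512° = 111000 × 0.2546 ≈ 28258.6 m; 3e-05° of that is 0.847757 m.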